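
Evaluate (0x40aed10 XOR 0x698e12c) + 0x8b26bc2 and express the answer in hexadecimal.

0xb4477fe

First 0x40aed10 XOR 0x698e12c = 0x2920c3c.
Add column by column in base 16, right to left:
  c+2 = e
  3+c = f
  c+b = 7 carry 1
  0+6+1 = 7
  2+2 = 4
  9+b = 4 carry 1
  2+8+1 = b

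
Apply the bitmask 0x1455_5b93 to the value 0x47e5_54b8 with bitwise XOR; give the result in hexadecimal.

XOR each hex digit independently (no carries):
  4^1=5, 7^4=3, e^5=b, 5^5=0, 5^5=0, 4^b=f, b^9=2, 8^3=b

0x53b00f2b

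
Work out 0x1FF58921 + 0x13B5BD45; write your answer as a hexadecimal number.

0x33AB4666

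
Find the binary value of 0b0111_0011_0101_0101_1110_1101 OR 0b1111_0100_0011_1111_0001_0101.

OR bit by bit (1 where either bit is 1):
  011100110101010111101101
| 111101000011111100010101
= 111101110111111111111101

0b111101110111111111111101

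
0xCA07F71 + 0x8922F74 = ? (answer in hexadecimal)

Add column by column in base 16, right to left:
  1+4 = 5
  7+7 = E
  F+F = E carry 1
  7+2+1 = A
  0+2 = 2
  A+9 = 3 carry 1
  C+8+1 = 5 carry 1
  final carry 1

0x1532AEE5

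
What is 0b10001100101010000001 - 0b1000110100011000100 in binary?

0b1000110000110111101

Subtract column by column in base 2:
  1-0 → 1
  0-0 → 0
  0-1 → 1 (borrow)
  0-0-1 → 1 (borrow)
  0-0-1 → 1 (borrow)
  0-0-1 → 1 (borrow)
  0-1-1 → 0 (borrow)
  1-1-1 → 1 (borrow)
  0-0-1 → 1 (borrow)
  1-0-1 → 0
  0-0 → 0
  1-1 → 0
  0-0 → 0
  0-1 → 1 (borrow)
  1-1-1 → 1 (borrow)
  1-0-1 → 0
  0-0 → 0
  0-0 → 0
  0-1 → 1 (borrow)
  1-0-1 → 0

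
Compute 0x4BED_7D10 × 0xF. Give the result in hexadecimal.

0x472EA53F0

Multiply each base-16 digit by 15, carrying:
  0×15 = 0 → write 0
  1×15 = 15 → write F
  D×15 = 195 → write 3 carry 12
  7×15+12 = 117 → write 5 carry 7
  D×15+7 = 202 → write A carry 12
  E×15+12 = 222 → write E carry 13
  B×15+13 = 178 → write 2 carry 11
  4×15+11 = 71 → write 7 carry 4
  remaining carry: 4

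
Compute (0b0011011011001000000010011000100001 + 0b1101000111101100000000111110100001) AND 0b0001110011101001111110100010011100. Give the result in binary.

0b100010100000000010000010000000

Add column by column in base 2, right to left:
  1+1 = 0 carry 1
  0+0+1 = 1
  0+0 = 0
  0+0 = 0
  0+0 = 0
  1+1 = 0 carry 1
  0+0+1 = 1
  0+1 = 1
  0+1 = 1
  1+1 = 0 carry 1
  1+1+1 = 1 carry 1
  0+1+1 = 0 carry 1
  0+0+1 = 1
  1+0 = 1
  0+0 = 0
  0+0 = 0
  0+0 = 0
  0+0 = 0
  0+0 = 0
  0+0 = 0
  0+1 = 1
  1+1 = 0 carry 1
  0+0+1 = 1
  0+1 = 1
  1+1 = 0 carry 1
  1+1+1 = 1 carry 1
  0+1+1 = 0 carry 1
  1+0+1 = 0 carry 1
  1+0+1 = 0 carry 1
  0+0+1 = 1
  1+1 = 0 carry 1
  1+0+1 = 0 carry 1
  0+1+1 = 0 carry 1
  0+1+1 = 0 carry 1
  final carry 1
Sum = 0b10000100010110100000011010111000010; now AND with 0b0001110011101001111110100010011100:
  10000100010110100000011010111000010
& 00001110011101001111110100010011100
= 00000100010100000000010000010000000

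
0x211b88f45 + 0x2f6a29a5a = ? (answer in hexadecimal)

0x5085b299f

Add column by column in base 16, right to left:
  5+a = f
  4+5 = 9
  f+a = 9 carry 1
  8+9+1 = 2 carry 1
  8+2+1 = b
  b+a = 5 carry 1
  1+6+1 = 8
  1+f = 0 carry 1
  2+2+1 = 5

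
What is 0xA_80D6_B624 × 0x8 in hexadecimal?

0x5406B5B120

Multiply each base-16 digit by 8, carrying:
  4×8 = 32 → write 0 carry 2
  2×8+2 = 18 → write 2 carry 1
  6×8+1 = 49 → write 1 carry 3
  B×8+3 = 91 → write B carry 5
  6×8+5 = 53 → write 5 carry 3
  D×8+3 = 107 → write B carry 6
  0×8+6 = 6 → write 6
  8×8 = 64 → write 0 carry 4
  A×8+4 = 84 → write 4 carry 5
  remaining carry: 5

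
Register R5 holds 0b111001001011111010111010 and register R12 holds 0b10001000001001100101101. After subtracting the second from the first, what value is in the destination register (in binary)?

Subtract column by column in base 2:
  0-1 → 1 (borrow)
  1-0-1 → 0
  0-1 → 1 (borrow)
  1-1-1 → 1 (borrow)
  1-0-1 → 0
  1-1 → 0
  0-0 → 0
  1-0 → 1
  0-1 → 1 (borrow)
  1-1-1 → 1 (borrow)
  1-0-1 → 0
  1-0 → 1
  1-1 → 0
  1-0 → 1
  0-0 → 0
  1-0 → 1
  0-0 → 0
  0-0 → 0
  1-1 → 0
  0-0 → 0
  0-0 → 0
  1-0 → 1
  1-1 → 0
  1-0 → 1

0b101000001010101110001101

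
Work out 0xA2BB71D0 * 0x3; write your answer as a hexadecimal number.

Multiply each base-16 digit by 3, carrying:
  0×3 = 0 → write 0
  D×3 = 39 → write 7 carry 2
  1×3+2 = 5 → write 5
  7×3 = 21 → write 5 carry 1
  B×3+1 = 34 → write 2 carry 2
  B×3+2 = 35 → write 3 carry 2
  2×3+2 = 8 → write 8
  A×3 = 30 → write E carry 1
  remaining carry: 1

0x1E8325570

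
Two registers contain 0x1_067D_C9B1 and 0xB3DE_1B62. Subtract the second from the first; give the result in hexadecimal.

0x529FAE4F

Subtract column by column in base 16:
  1-2 → F (borrow)
  B-6-1 → 4
  9-B → E (borrow)
  C-1-1 → A
  D-E → F (borrow)
  7-D-1 → 9 (borrow)
  6-3-1 → 2
  0-B → 5 (borrow)
  1-0-1 → 0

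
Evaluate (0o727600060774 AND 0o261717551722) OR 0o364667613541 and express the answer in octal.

0o365667653761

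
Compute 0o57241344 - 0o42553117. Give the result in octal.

0o14466225

Subtract column by column in base 8:
  4-7 → 5 (borrow)
  4-1-1 → 2
  3-1 → 2
  1-3 → 6 (borrow)
  4-5-1 → 6 (borrow)
  2-5-1 → 4 (borrow)
  7-2-1 → 4
  5-4 → 1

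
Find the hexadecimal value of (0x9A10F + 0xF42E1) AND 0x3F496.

Add column by column in base 16, right to left:
  F+1 = 0 carry 1
  0+E+1 = F
  1+2 = 3
  A+4 = E
  9+F = 8 carry 1
  final carry 1
Sum = 0x18E3F0; now AND with 0x3F496:
  1&0=0, 8&3=0, E&F=E, 3&4=0, F&9=9, 0&6=0

0xE090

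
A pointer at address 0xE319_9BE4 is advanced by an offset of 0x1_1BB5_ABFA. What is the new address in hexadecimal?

0x1FECF47DE

Add column by column in base 16, right to left:
  4+A = E
  E+F = D carry 1
  B+B+1 = 7 carry 1
  9+A+1 = 4 carry 1
  9+5+1 = F
  1+B = C
  3+B = E
  E+1 = F
  0+1 = 1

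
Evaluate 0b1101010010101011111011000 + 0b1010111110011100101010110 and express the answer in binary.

Add column by column in base 2, right to left:
  0+0 = 0
  0+1 = 1
  0+1 = 1
  1+0 = 1
  1+1 = 0 carry 1
  0+0+1 = 1
  1+1 = 0 carry 1
  1+0+1 = 0 carry 1
  1+1+1 = 1 carry 1
  1+0+1 = 0 carry 1
  1+0+1 = 0 carry 1
  0+1+1 = 0 carry 1
  1+1+1 = 1 carry 1
  0+1+1 = 0 carry 1
  1+0+1 = 0 carry 1
  0+0+1 = 1
  1+1 = 0 carry 1
  0+1+1 = 0 carry 1
  0+1+1 = 0 carry 1
  1+1+1 = 1 carry 1
  0+1+1 = 0 carry 1
  1+0+1 = 0 carry 1
  0+1+1 = 0 carry 1
  1+0+1 = 0 carry 1
  1+1+1 = 1 carry 1
  final carry 1

0b11000010001001000100101110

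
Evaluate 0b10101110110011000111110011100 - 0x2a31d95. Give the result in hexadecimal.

0b10101110110011000111110011100 = 0x15d98f9c in hexadecimal.
Subtract column by column in base 16:
  c-5 → 7
  9-9 → 0
  f-d → 2
  8-1 → 7
  9-3 → 6
  d-a → 3
  5-2 → 3
  1-0 → 1

0x13367207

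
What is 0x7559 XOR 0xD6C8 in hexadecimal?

0xA391

XOR each hex digit independently (no carries):
  7^D=A, 5^6=3, 5^C=9, 9^8=1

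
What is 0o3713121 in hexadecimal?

Each octal digit is 3 bits: 3=011 7=111 1=001 3=011 1=001 2=010 1=001.
Group the bits into nibbles: 1111 1001 0110 0101 0001 → F9651.

0xF9651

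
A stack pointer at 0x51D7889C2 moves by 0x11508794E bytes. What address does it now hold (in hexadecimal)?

0x632810310

Add column by column in base 16, right to left:
  2+E = 0 carry 1
  C+4+1 = 1 carry 1
  9+9+1 = 3 carry 1
  8+7+1 = 0 carry 1
  8+8+1 = 1 carry 1
  7+0+1 = 8
  D+5 = 2 carry 1
  1+1+1 = 3
  5+1 = 6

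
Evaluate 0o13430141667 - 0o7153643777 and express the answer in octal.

Subtract column by column in base 8:
  7-7 → 0
  6-7 → 7 (borrow)
  6-7-1 → 6 (borrow)
  1-3-1 → 5 (borrow)
  4-4-1 → 7 (borrow)
  1-6-1 → 2 (borrow)
  0-3-1 → 4 (borrow)
  3-5-1 → 5 (borrow)
  4-1-1 → 2
  3-7 → 4 (borrow)
  1-0-1 → 0

0o4254275670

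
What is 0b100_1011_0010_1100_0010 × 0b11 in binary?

Multiply each base-2 digit by 3, carrying:
  0×3 = 0 → write 0
  1×3 = 3 → write 1 carry 1
  0×3+1 = 1 → write 1
  0×3 = 0 → write 0
  0×3 = 0 → write 0
  0×3 = 0 → write 0
  1×3 = 3 → write 1 carry 1
  1×3+1 = 4 → write 0 carry 2
  0×3+2 = 2 → write 0 carry 1
  1×3+1 = 4 → write 0 carry 2
  0×3+2 = 2 → write 0 carry 1
  0×3+1 = 1 → write 1
  1×3 = 3 → write 1 carry 1
  1×3+1 = 4 → write 0 carry 2
  0×3+2 = 2 → write 0 carry 1
  1×3+1 = 4 → write 0 carry 2
  0×3+2 = 2 → write 0 carry 1
  0×3+1 = 1 → write 1
  1×3 = 3 → write 1 carry 1
  remaining carry: 1

0b11100001100001000110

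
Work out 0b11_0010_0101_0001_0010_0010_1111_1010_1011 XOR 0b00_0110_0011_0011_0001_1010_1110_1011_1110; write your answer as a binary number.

XOR bit by bit (1 where the bits differ):
  1100100101000100100010111110101011
^ 0001100011001100011010111010111110
= 1101000110001000111000000100010101

0b1101000110001000111000000100010101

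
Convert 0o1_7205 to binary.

Each octal digit is 3 bits: 1=001 7=111 2=010 0=000 5=101.

0b1111010000101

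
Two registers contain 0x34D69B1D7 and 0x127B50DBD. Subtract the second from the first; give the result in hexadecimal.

Subtract column by column in base 16:
  7-D → A (borrow)
  D-B-1 → 1
  1-D → 4 (borrow)
  B-0-1 → A
  9-5 → 4
  6-B → B (borrow)
  D-7-1 → 5
  4-2 → 2
  3-1 → 2

0x225B4A41A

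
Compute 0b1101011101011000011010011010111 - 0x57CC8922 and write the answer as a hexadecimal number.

0b1101011101011000011010011010111 = 0x6BAC34D7 in hexadecimal.
Subtract column by column in base 16:
  7-2 → 5
  D-2 → B
  4-9 → B (borrow)
  3-8-1 → A (borrow)
  C-C-1 → F (borrow)
  A-C-1 → D (borrow)
  B-7-1 → 3
  6-5 → 1

0x13DFABB5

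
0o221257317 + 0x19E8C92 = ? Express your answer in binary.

0b11111000111110101101100001

0o221257317 = 0b10010001010101111011001111 in binary.
0x19E8C92 = 0b1100111101000110010010010 in binary.
Add column by column in base 2, right to left:
  1+0 = 1
  1+1 = 0 carry 1
  1+0+1 = 0 carry 1
  1+0+1 = 0 carry 1
  0+1+1 = 0 carry 1
  0+0+1 = 1
  1+0 = 1
  1+1 = 0 carry 1
  0+0+1 = 1
  1+0 = 1
  1+1 = 0 carry 1
  1+1+1 = 1 carry 1
  1+0+1 = 0 carry 1
  0+0+1 = 1
  1+0 = 1
  0+1 = 1
  1+0 = 1
  0+1 = 1
  1+1 = 0 carry 1
  0+1+1 = 0 carry 1
  0+1+1 = 0 carry 1
  0+0+1 = 1
  1+0 = 1
  0+1 = 1
  0+1 = 1
  1+0 = 1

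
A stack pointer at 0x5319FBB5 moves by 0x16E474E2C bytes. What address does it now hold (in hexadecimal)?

Add column by column in base 16, right to left:
  5+C = 1 carry 1
  B+2+1 = E
  B+E = 9 carry 1
  F+4+1 = 4 carry 1
  9+7+1 = 1 carry 1
  1+4+1 = 6
  3+E = 1 carry 1
  5+6+1 = C
  0+1 = 1

0x1C16149E1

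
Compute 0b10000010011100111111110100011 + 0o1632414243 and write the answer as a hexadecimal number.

0b10000010011100111111110100011 = 0x104E7FA3 in hexadecimal.
0o1632414243 = 0xE6A18A3 in hexadecimal.
Add column by column in base 16, right to left:
  3+3 = 6
  A+A = 4 carry 1
  F+8+1 = 8 carry 1
  7+1+1 = 9
  E+A = 8 carry 1
  4+6+1 = B
  0+E = E
  1+0 = 1

0x1EB89846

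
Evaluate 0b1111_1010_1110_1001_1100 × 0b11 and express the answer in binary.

Multiply each base-2 digit by 3, carrying:
  0×3 = 0 → write 0
  0×3 = 0 → write 0
  1×3 = 3 → write 1 carry 1
  1×3+1 = 4 → write 0 carry 2
  1×3+2 = 5 → write 1 carry 2
  0×3+2 = 2 → write 0 carry 1
  0×3+1 = 1 → write 1
  1×3 = 3 → write 1 carry 1
  0×3+1 = 1 → write 1
  1×3 = 3 → write 1 carry 1
  1×3+1 = 4 → write 0 carry 2
  1×3+2 = 5 → write 1 carry 2
  0×3+2 = 2 → write 0 carry 1
  1×3+1 = 4 → write 0 carry 2
  0×3+2 = 2 → write 0 carry 1
  1×3+1 = 4 → write 0 carry 2
  1×3+2 = 5 → write 1 carry 2
  1×3+2 = 5 → write 1 carry 2
  1×3+2 = 5 → write 1 carry 2
  1×3+2 = 5 → write 1 carry 2
  remaining carry: 10

0b1011110000101111010100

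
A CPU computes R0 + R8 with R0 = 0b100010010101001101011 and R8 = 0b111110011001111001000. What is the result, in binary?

0b1100000101111000110011

Add column by column in base 2, right to left:
  1+0 = 1
  1+0 = 1
  0+0 = 0
  1+1 = 0 carry 1
  0+0+1 = 1
  1+0 = 1
  1+1 = 0 carry 1
  0+1+1 = 0 carry 1
  0+1+1 = 0 carry 1
  1+1+1 = 1 carry 1
  0+0+1 = 1
  1+0 = 1
  0+1 = 1
  1+1 = 0 carry 1
  0+0+1 = 1
  0+0 = 0
  1+1 = 0 carry 1
  0+1+1 = 0 carry 1
  0+1+1 = 0 carry 1
  0+1+1 = 0 carry 1
  1+1+1 = 1 carry 1
  final carry 1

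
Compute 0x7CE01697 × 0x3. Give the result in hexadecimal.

Multiply each base-16 digit by 3, carrying:
  7×3 = 21 → write 5 carry 1
  9×3+1 = 28 → write C carry 1
  6×3+1 = 19 → write 3 carry 1
  1×3+1 = 4 → write 4
  0×3 = 0 → write 0
  E×3 = 42 → write A carry 2
  C×3+2 = 38 → write 6 carry 2
  7×3+2 = 23 → write 7 carry 1
  remaining carry: 1

0x176A043C5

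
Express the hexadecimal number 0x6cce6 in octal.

0o1546346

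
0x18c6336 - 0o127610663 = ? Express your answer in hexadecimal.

0o127610663 = 0x15f11b3 in hexadecimal.
Subtract column by column in base 16:
  6-3 → 3
  3-b → 8 (borrow)
  3-1-1 → 1
  6-1 → 5
  c-f → d (borrow)
  8-5-1 → 2
  1-1 → 0

0x2d5183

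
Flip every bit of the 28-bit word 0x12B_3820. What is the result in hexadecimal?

0xED4C7DF

Each hex digit d becomes F−d:
  1→E, 2→D, B→4, 3→C, 8→7, 2→D, 0→F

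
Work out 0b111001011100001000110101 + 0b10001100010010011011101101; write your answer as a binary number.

0b11000101101110100100100010

Add column by column in base 2, right to left:
  1+1 = 0 carry 1
  0+0+1 = 1
  1+1 = 0 carry 1
  0+1+1 = 0 carry 1
  1+0+1 = 0 carry 1
  1+1+1 = 1 carry 1
  0+1+1 = 0 carry 1
  0+1+1 = 0 carry 1
  0+0+1 = 1
  1+1 = 0 carry 1
  0+1+1 = 0 carry 1
  0+0+1 = 1
  0+0 = 0
  0+1 = 1
  1+0 = 1
  1+0 = 1
  1+1 = 0 carry 1
  0+0+1 = 1
  1+0 = 1
  0+0 = 0
  0+1 = 1
  1+1 = 0 carry 1
  1+0+1 = 0 carry 1
  1+0+1 = 0 carry 1
  0+0+1 = 1
  0+1 = 1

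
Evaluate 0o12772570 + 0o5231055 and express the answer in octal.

0o20223645

Add column by column in base 8, right to left:
  0+5 = 5
  7+5 = 4 carry 1
  5+0+1 = 6
  2+1 = 3
  7+3 = 2 carry 1
  7+2+1 = 2 carry 1
  2+5+1 = 0 carry 1
  1+0+1 = 2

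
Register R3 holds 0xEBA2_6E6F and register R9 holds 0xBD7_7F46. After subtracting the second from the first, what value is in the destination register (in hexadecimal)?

0xDFCAEF29

Subtract column by column in base 16:
  F-6 → 9
  6-4 → 2
  E-F → F (borrow)
  6-7-1 → E (borrow)
  2-7-1 → A (borrow)
  A-D-1 → C (borrow)
  B-B-1 → F (borrow)
  E-0-1 → D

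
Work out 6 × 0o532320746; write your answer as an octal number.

Multiply each base-8 digit by 6, carrying:
  6×6 = 36 → write 4 carry 4
  4×6+4 = 28 → write 4 carry 3
  7×6+3 = 45 → write 5 carry 5
  0×6+5 = 5 → write 5
  2×6 = 12 → write 4 carry 1
  3×6+1 = 19 → write 3 carry 2
  2×6+2 = 14 → write 6 carry 1
  3×6+1 = 19 → write 3 carry 2
  5×6+2 = 32 → write 0 carry 4
  remaining carry: 4

0o4036345544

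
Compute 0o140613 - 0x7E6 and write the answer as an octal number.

0x7E6 = 0o3746 in octal.
Subtract column by column in base 8:
  3-6 → 5 (borrow)
  1-4-1 → 4 (borrow)
  6-7-1 → 6 (borrow)
  0-3-1 → 4 (borrow)
  4-0-1 → 3
  1-0 → 1

0o134645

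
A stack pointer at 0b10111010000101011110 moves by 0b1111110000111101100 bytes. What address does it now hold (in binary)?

0b100111000001101001010

Add column by column in base 2, right to left:
  0+0 = 0
  1+0 = 1
  1+1 = 0 carry 1
  1+1+1 = 1 carry 1
  1+0+1 = 0 carry 1
  0+1+1 = 0 carry 1
  1+1+1 = 1 carry 1
  0+1+1 = 0 carry 1
  1+1+1 = 1 carry 1
  0+0+1 = 1
  0+0 = 0
  0+0 = 0
  0+0 = 0
  1+1 = 0 carry 1
  0+1+1 = 0 carry 1
  1+1+1 = 1 carry 1
  1+1+1 = 1 carry 1
  1+1+1 = 1 carry 1
  0+1+1 = 0 carry 1
  1+0+1 = 0 carry 1
  final carry 1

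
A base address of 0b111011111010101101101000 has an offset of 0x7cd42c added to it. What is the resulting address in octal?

0o133077624

0b111011111010101101101000 = 0o73725550 in octal.
0x7cd42c = 0o37152054 in octal.
Add column by column in base 8, right to left:
  0+4 = 4
  5+5 = 2 carry 1
  5+0+1 = 6
  5+2 = 7
  2+5 = 7
  7+1 = 0 carry 1
  3+7+1 = 3 carry 1
  7+3+1 = 3 carry 1
  final carry 1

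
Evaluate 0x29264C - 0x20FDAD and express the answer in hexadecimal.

Subtract column by column in base 16:
  C-D → F (borrow)
  4-A-1 → 9 (borrow)
  6-D-1 → 8 (borrow)
  2-F-1 → 2 (borrow)
  9-0-1 → 8
  2-2 → 0

0x8289F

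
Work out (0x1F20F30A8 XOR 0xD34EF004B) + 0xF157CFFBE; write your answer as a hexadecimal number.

0x1BDC5D30A1

First 0x1F20F30A8 XOR 0xD34EF004B = 0xCC6E030E3.
Add column by column in base 16, right to left:
  3+E = 1 carry 1
  E+B+1 = A carry 1
  0+F+1 = 0 carry 1
  3+F+1 = 3 carry 1
  0+C+1 = D
  E+7 = 5 carry 1
  6+5+1 = C
  C+1 = D
  C+F = B carry 1
  final carry 1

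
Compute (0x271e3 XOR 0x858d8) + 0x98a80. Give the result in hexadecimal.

0x13b3bb

First 0x271e3 XOR 0x858d8 = 0xa293b.
Add column by column in base 16, right to left:
  b+0 = b
  3+8 = b
  9+a = 3 carry 1
  2+8+1 = b
  a+9 = 3 carry 1
  final carry 1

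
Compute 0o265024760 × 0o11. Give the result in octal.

0o3135274560

Multiply each base-8 digit by 9, carrying:
  0×9 = 0 → write 0
  6×9 = 54 → write 6 carry 6
  7×9+6 = 69 → write 5 carry 8
  4×9+8 = 44 → write 4 carry 5
  2×9+5 = 23 → write 7 carry 2
  0×9+2 = 2 → write 2
  5×9 = 45 → write 5 carry 5
  6×9+5 = 59 → write 3 carry 7
  2×9+7 = 25 → write 1 carry 3
  remaining carry: 3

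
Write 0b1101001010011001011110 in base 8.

0o15123136

Group the bits in threes: 001 101 001 010 011 001 011 110 → 15123136.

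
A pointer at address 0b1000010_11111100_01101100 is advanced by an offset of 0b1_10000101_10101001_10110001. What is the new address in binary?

0b1110010001010011000011101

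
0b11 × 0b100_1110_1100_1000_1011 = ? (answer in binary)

Multiply each base-2 digit by 3, carrying:
  1×3 = 3 → write 1 carry 1
  1×3+1 = 4 → write 0 carry 2
  0×3+2 = 2 → write 0 carry 1
  1×3+1 = 4 → write 0 carry 2
  0×3+2 = 2 → write 0 carry 1
  0×3+1 = 1 → write 1
  0×3 = 0 → write 0
  1×3 = 3 → write 1 carry 1
  0×3+1 = 1 → write 1
  0×3 = 0 → write 0
  1×3 = 3 → write 1 carry 1
  1×3+1 = 4 → write 0 carry 2
  0×3+2 = 2 → write 0 carry 1
  1×3+1 = 4 → write 0 carry 2
  1×3+2 = 5 → write 1 carry 2
  1×3+2 = 5 → write 1 carry 2
  0×3+2 = 2 → write 0 carry 1
  0×3+1 = 1 → write 1
  1×3 = 3 → write 1 carry 1
  remaining carry: 1

0b11101100010110100001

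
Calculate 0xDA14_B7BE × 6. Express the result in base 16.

Multiply each base-16 digit by 6, carrying:
  E×6 = 84 → write 4 carry 5
  B×6+5 = 71 → write 7 carry 4
  7×6+4 = 46 → write E carry 2
  B×6+2 = 68 → write 4 carry 4
  4×6+4 = 28 → write C carry 1
  1×6+1 = 7 → write 7
  A×6 = 60 → write C carry 3
  D×6+3 = 81 → write 1 carry 5
  remaining carry: 5

0x51C7C4E74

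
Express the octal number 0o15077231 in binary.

0b1101000111111010011001

Each octal digit is 3 bits: 1=001 5=101 0=000 7=111 7=111 2=010 3=011 1=001.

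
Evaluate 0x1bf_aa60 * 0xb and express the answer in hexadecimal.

0x133c5220

Multiply each base-16 digit by 11, carrying:
  0×11 = 0 → write 0
  6×11 = 66 → write 2 carry 4
  a×11+4 = 114 → write 2 carry 7
  a×11+7 = 117 → write 5 carry 7
  f×11+7 = 172 → write c carry 10
  b×11+10 = 131 → write 3 carry 8
  1×11+8 = 19 → write 3 carry 1
  remaining carry: 1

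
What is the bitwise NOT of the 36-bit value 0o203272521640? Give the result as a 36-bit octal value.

Each oct digit d becomes 7−d:
  2→5, 0→7, 3→4, 2→5, 7→0, 2→5, 5→2, 2→5, 1→6, 6→1, 4→3, 0→7

0o574505256137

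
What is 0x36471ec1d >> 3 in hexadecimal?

0x6c8e3d83

3 bits is not a whole number of base-16 digits; in binary: 1101100100011100011110110000011101 >> 3 = 1101100100011100011110110000011.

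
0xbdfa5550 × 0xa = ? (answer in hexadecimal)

Multiply each base-16 digit by 10, carrying:
  0×10 = 0 → write 0
  5×10 = 50 → write 2 carry 3
  5×10+3 = 53 → write 5 carry 3
  5×10+3 = 53 → write 5 carry 3
  a×10+3 = 103 → write 7 carry 6
  f×10+6 = 156 → write c carry 9
  d×10+9 = 139 → write b carry 8
  b×10+8 = 118 → write 6 carry 7
  remaining carry: 7

0x76bc75520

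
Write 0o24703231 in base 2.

Each octal digit is 3 bits: 2=010 4=100 7=111 0=000 3=011 2=010 3=011 1=001.

0b10100111000011010011001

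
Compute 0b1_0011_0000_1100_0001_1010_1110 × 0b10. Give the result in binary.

Multiply each base-2 digit by 2, carrying:
  0×2 = 0 → write 0
  1×2 = 2 → write 0 carry 1
  1×2+1 = 3 → write 1 carry 1
  1×2+1 = 3 → write 1 carry 1
  0×2+1 = 1 → write 1
  1×2 = 2 → write 0 carry 1
  0×2+1 = 1 → write 1
  1×2 = 2 → write 0 carry 1
  1×2+1 = 3 → write 1 carry 1
  0×2+1 = 1 → write 1
  0×2 = 0 → write 0
  0×2 = 0 → write 0
  0×2 = 0 → write 0
  0×2 = 0 → write 0
  1×2 = 2 → write 0 carry 1
  1×2+1 = 3 → write 1 carry 1
  0×2+1 = 1 → write 1
  0×2 = 0 → write 0
  0×2 = 0 → write 0
  0×2 = 0 → write 0
  1×2 = 2 → write 0 carry 1
  1×2+1 = 3 → write 1 carry 1
  0×2+1 = 1 → write 1
  0×2 = 0 → write 0
  1×2 = 2 → write 0 carry 1
  remaining carry: 1

0b10011000011000001101011100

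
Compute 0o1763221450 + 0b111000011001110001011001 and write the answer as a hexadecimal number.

0x10AEBF81

0o1763221450 = 0xFCD2328 in hexadecimal.
0b111000011001110001011001 = 0xE19C59 in hexadecimal.
Add column by column in base 16, right to left:
  8+9 = 1 carry 1
  2+5+1 = 8
  3+C = F
  2+9 = B
  D+1 = E
  C+E = A carry 1
  F+0+1 = 0 carry 1
  final carry 1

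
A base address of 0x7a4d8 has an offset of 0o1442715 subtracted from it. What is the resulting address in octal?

0x7a4d8 = 0o1722330 in octal.
Subtract column by column in base 8:
  0-5 → 3 (borrow)
  3-1-1 → 1
  3-7 → 4 (borrow)
  2-2-1 → 7 (borrow)
  2-4-1 → 5 (borrow)
  7-4-1 → 2
  1-1 → 0

0o257413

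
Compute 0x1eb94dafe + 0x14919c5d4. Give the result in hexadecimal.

Add column by column in base 16, right to left:
  e+4 = 2 carry 1
  f+d+1 = d carry 1
  a+5+1 = 0 carry 1
  d+c+1 = a carry 1
  4+9+1 = e
  9+1 = a
  b+9 = 4 carry 1
  e+4+1 = 3 carry 1
  1+1+1 = 3

0x334aea0d2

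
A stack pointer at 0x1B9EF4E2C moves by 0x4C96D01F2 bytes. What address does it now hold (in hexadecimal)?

0x6835C501E

Add column by column in base 16, right to left:
  C+2 = E
  2+F = 1 carry 1
  E+1+1 = 0 carry 1
  4+0+1 = 5
  F+D = C carry 1
  E+6+1 = 5 carry 1
  9+9+1 = 3 carry 1
  B+C+1 = 8 carry 1
  1+4+1 = 6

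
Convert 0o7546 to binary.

0b111101100110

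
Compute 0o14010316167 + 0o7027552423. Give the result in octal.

Add column by column in base 8, right to left:
  7+3 = 2 carry 1
  6+2+1 = 1 carry 1
  1+4+1 = 6
  6+2 = 0 carry 1
  1+5+1 = 7
  3+5 = 0 carry 1
  0+7+1 = 0 carry 1
  1+2+1 = 4
  0+0 = 0
  4+7 = 3 carry 1
  1+0+1 = 2

0o23040070612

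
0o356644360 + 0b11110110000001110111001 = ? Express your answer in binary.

0b100001101100100110010101001

0o356644360 = 0b11101110110100100011110000 in binary.
Add column by column in base 2, right to left:
  0+1 = 1
  0+0 = 0
  0+0 = 0
  0+1 = 1
  1+1 = 0 carry 1
  1+1+1 = 1 carry 1
  1+0+1 = 0 carry 1
  1+1+1 = 1 carry 1
  0+1+1 = 0 carry 1
  0+1+1 = 0 carry 1
  0+0+1 = 1
  1+0 = 1
  0+0 = 0
  0+0 = 0
  1+0 = 1
  0+0 = 0
  1+1 = 0 carry 1
  1+1+1 = 1 carry 1
  0+0+1 = 1
  1+1 = 0 carry 1
  1+1+1 = 1 carry 1
  1+1+1 = 1 carry 1
  0+1+1 = 0 carry 1
  1+0+1 = 0 carry 1
  1+0+1 = 0 carry 1
  1+0+1 = 0 carry 1
  final carry 1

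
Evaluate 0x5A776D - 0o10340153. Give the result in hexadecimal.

0x38B702

0o10340153 = 0x21C06B in hexadecimal.
Subtract column by column in base 16:
  D-B → 2
  6-6 → 0
  7-0 → 7
  7-C → B (borrow)
  A-1-1 → 8
  5-2 → 3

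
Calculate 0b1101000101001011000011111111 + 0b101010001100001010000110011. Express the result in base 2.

0b10010010110101100010100110010

Add column by column in base 2, right to left:
  1+1 = 0 carry 1
  1+1+1 = 1 carry 1
  1+0+1 = 0 carry 1
  1+0+1 = 0 carry 1
  1+1+1 = 1 carry 1
  1+1+1 = 1 carry 1
  1+0+1 = 0 carry 1
  1+0+1 = 0 carry 1
  0+0+1 = 1
  0+0 = 0
  0+1 = 1
  0+0 = 0
  1+1 = 0 carry 1
  1+0+1 = 0 carry 1
  0+0+1 = 1
  1+0 = 1
  0+0 = 0
  0+1 = 1
  1+1 = 0 carry 1
  0+0+1 = 1
  1+0 = 1
  0+0 = 0
  0+1 = 1
  0+0 = 0
  1+1 = 0 carry 1
  0+0+1 = 1
  1+1 = 0 carry 1
  1+0+1 = 0 carry 1
  final carry 1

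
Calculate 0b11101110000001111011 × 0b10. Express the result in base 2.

Multiply each base-2 digit by 2, carrying:
  1×2 = 2 → write 0 carry 1
  1×2+1 = 3 → write 1 carry 1
  0×2+1 = 1 → write 1
  1×2 = 2 → write 0 carry 1
  1×2+1 = 3 → write 1 carry 1
  1×2+1 = 3 → write 1 carry 1
  1×2+1 = 3 → write 1 carry 1
  0×2+1 = 1 → write 1
  0×2 = 0 → write 0
  0×2 = 0 → write 0
  0×2 = 0 → write 0
  0×2 = 0 → write 0
  0×2 = 0 → write 0
  1×2 = 2 → write 0 carry 1
  1×2+1 = 3 → write 1 carry 1
  1×2+1 = 3 → write 1 carry 1
  0×2+1 = 1 → write 1
  1×2 = 2 → write 0 carry 1
  1×2+1 = 3 → write 1 carry 1
  1×2+1 = 3 → write 1 carry 1
  remaining carry: 1

0b111011100000011110110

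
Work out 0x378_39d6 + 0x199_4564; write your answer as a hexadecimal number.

Add column by column in base 16, right to left:
  6+4 = a
  d+6 = 3 carry 1
  9+5+1 = f
  3+4 = 7
  8+9 = 1 carry 1
  7+9+1 = 1 carry 1
  3+1+1 = 5

0x5117f3a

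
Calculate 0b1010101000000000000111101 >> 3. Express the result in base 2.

0b1010101000000000000111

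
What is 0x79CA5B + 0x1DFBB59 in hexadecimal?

0x25985B4

Add column by column in base 16, right to left:
  B+9 = 4 carry 1
  5+5+1 = B
  A+B = 5 carry 1
  C+B+1 = 8 carry 1
  9+F+1 = 9 carry 1
  7+D+1 = 5 carry 1
  0+1+1 = 2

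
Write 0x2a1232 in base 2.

0b1010100001001000110010

Expand each hex digit to 4 bits: 2=0010 a=1010 1=0001 2=0010 3=0011 2=0010.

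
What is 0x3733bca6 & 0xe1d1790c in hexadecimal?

0x21113804

AND each hex digit independently (no carries):
  3&e=2, 7&1=1, 3&d=1, 3&1=1, b&7=3, c&9=8, a&0=0, 6&c=4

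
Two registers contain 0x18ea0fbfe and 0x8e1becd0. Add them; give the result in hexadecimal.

Add column by column in base 16, right to left:
  e+0 = e
  f+d = c carry 1
  b+c+1 = 8 carry 1
  f+e+1 = e carry 1
  0+b+1 = c
  a+1 = b
  e+e = c carry 1
  8+8+1 = 1 carry 1
  1+0+1 = 2

0x21cbce8ce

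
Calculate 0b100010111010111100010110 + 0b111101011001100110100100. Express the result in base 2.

Add column by column in base 2, right to left:
  0+0 = 0
  1+0 = 1
  1+1 = 0 carry 1
  0+0+1 = 1
  1+0 = 1
  0+1 = 1
  0+0 = 0
  0+1 = 1
  1+1 = 0 carry 1
  1+0+1 = 0 carry 1
  1+0+1 = 0 carry 1
  1+1+1 = 1 carry 1
  0+1+1 = 0 carry 1
  1+0+1 = 0 carry 1
  0+0+1 = 1
  1+1 = 0 carry 1
  1+1+1 = 1 carry 1
  1+0+1 = 0 carry 1
  0+1+1 = 0 carry 1
  1+0+1 = 0 carry 1
  0+1+1 = 0 carry 1
  0+1+1 = 0 carry 1
  0+1+1 = 0 carry 1
  1+1+1 = 1 carry 1
  final carry 1

0b1100000010100100010111010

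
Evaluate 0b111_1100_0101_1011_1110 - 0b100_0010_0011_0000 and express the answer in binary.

0b1111000001110001110

Subtract column by column in base 2:
  0-0 → 0
  1-0 → 1
  1-0 → 1
  1-0 → 1
  1-1 → 0
  1-1 → 0
  0-0 → 0
  1-0 → 1
  1-0 → 1
  0-1 → 1 (borrow)
  1-0-1 → 0
  0-0 → 0
  0-0 → 0
  0-0 → 0
  1-1 → 0
  1-0 → 1
  1-0 → 1
  1-0 → 1
  1-0 → 1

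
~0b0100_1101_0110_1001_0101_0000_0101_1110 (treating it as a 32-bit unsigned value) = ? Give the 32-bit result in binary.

Invert each bit: 01001101011010010101000001011110 → 10110010100101101010111110100001.

0b10110010100101101010111110100001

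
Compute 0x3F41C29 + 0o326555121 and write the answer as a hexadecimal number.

0x74EF67A

0o326555121 = 0x35ADA51 in hexadecimal.
Add column by column in base 16, right to left:
  9+1 = A
  2+5 = 7
  C+A = 6 carry 1
  1+D+1 = F
  4+A = E
  F+5 = 4 carry 1
  3+3+1 = 7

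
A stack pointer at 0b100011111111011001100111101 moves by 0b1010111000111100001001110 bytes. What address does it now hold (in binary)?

Add column by column in base 2, right to left:
  1+0 = 1
  0+1 = 1
  1+1 = 0 carry 1
  1+1+1 = 1 carry 1
  1+0+1 = 0 carry 1
  1+0+1 = 0 carry 1
  0+1+1 = 0 carry 1
  0+0+1 = 1
  1+0 = 1
  1+0 = 1
  0+0 = 0
  0+1 = 1
  1+1 = 0 carry 1
  1+1+1 = 1 carry 1
  0+1+1 = 0 carry 1
  1+0+1 = 0 carry 1
  1+0+1 = 0 carry 1
  1+0+1 = 0 carry 1
  1+1+1 = 1 carry 1
  1+1+1 = 1 carry 1
  1+1+1 = 1 carry 1
  1+0+1 = 0 carry 1
  1+1+1 = 1 carry 1
  0+0+1 = 1
  0+1 = 1
  0+0 = 0
  1+0 = 1

0b101110111000010101110001011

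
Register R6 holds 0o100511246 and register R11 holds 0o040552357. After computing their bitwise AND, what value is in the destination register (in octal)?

0o000510246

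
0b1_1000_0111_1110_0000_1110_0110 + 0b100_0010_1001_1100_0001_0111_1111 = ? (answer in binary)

0b101101100011010001001100101

Add column by column in base 2, right to left:
  0+1 = 1
  1+1 = 0 carry 1
  1+1+1 = 1 carry 1
  0+1+1 = 0 carry 1
  0+1+1 = 0 carry 1
  1+1+1 = 1 carry 1
  1+1+1 = 1 carry 1
  1+0+1 = 0 carry 1
  0+1+1 = 0 carry 1
  0+0+1 = 1
  0+0 = 0
  0+0 = 0
  0+0 = 0
  1+0 = 1
  1+1 = 0 carry 1
  1+1+1 = 1 carry 1
  1+1+1 = 1 carry 1
  1+0+1 = 0 carry 1
  1+0+1 = 0 carry 1
  0+1+1 = 0 carry 1
  0+0+1 = 1
  0+1 = 1
  0+0 = 0
  1+0 = 1
  1+0 = 1
  0+0 = 0
  0+1 = 1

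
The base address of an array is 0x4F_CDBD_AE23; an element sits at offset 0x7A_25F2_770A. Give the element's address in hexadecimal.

0xC9F3B0252D

Add column by column in base 16, right to left:
  3+A = D
  2+0 = 2
  E+7 = 5 carry 1
  A+7+1 = 2 carry 1
  D+2+1 = 0 carry 1
  B+F+1 = B carry 1
  D+5+1 = 3 carry 1
  C+2+1 = F
  F+A = 9 carry 1
  4+7+1 = C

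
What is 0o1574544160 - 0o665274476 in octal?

0o707247462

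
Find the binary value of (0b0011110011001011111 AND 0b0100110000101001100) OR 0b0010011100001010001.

0b10111100001011101

0b0011110011001011111 AND 0b0100110000101001100 = 0b0000110000001001100.
Then OR with 0b0010011100001010001.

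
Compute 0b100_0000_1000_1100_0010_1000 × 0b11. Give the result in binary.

0b110000011010010001111000

Multiply each base-2 digit by 3, carrying:
  0×3 = 0 → write 0
  0×3 = 0 → write 0
  0×3 = 0 → write 0
  1×3 = 3 → write 1 carry 1
  0×3+1 = 1 → write 1
  1×3 = 3 → write 1 carry 1
  0×3+1 = 1 → write 1
  0×3 = 0 → write 0
  0×3 = 0 → write 0
  0×3 = 0 → write 0
  1×3 = 3 → write 1 carry 1
  1×3+1 = 4 → write 0 carry 2
  0×3+2 = 2 → write 0 carry 1
  0×3+1 = 1 → write 1
  0×3 = 0 → write 0
  1×3 = 3 → write 1 carry 1
  0×3+1 = 1 → write 1
  0×3 = 0 → write 0
  0×3 = 0 → write 0
  0×3 = 0 → write 0
  0×3 = 0 → write 0
  0×3 = 0 → write 0
  1×3 = 3 → write 1 carry 1
  remaining carry: 1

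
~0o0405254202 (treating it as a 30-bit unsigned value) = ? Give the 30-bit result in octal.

Each oct digit d becomes 7−d:
  0→7, 4→3, 0→7, 5→2, 2→5, 5→2, 4→3, 2→5, 0→7, 2→5

0o7372523575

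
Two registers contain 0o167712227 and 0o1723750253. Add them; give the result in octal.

0o2113662502

Add column by column in base 8, right to left:
  7+3 = 2 carry 1
  2+5+1 = 0 carry 1
  2+2+1 = 5
  2+0 = 2
  1+5 = 6
  7+7 = 6 carry 1
  7+3+1 = 3 carry 1
  6+2+1 = 1 carry 1
  1+7+1 = 1 carry 1
  0+1+1 = 2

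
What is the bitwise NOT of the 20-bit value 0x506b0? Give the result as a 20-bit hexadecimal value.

Each hex digit d becomes f−d:
  5→a, 0→f, 6→9, b→4, 0→f

0xaf94f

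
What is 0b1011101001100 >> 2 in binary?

Right shift by 2: drop the 2 least-significant bits.

0b10111010011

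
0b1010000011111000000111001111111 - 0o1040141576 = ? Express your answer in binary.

0b1000111111110110100101100000001

0o1040141576 = 0b1000100000001100001101111110 in binary.
Subtract column by column in base 2:
  1-0 → 1
  1-1 → 0
  1-1 → 0
  1-1 → 0
  1-1 → 0
  1-1 → 0
  1-1 → 0
  0-0 → 0
  0-1 → 1 (borrow)
  1-1-1 → 1 (borrow)
  1-0-1 → 0
  1-0 → 1
  0-0 → 0
  0-0 → 0
  0-1 → 1 (borrow)
  0-1-1 → 0 (borrow)
  0-0-1 → 1 (borrow)
  0-0-1 → 1 (borrow)
  1-0-1 → 0
  1-0 → 1
  1-0 → 1
  1-0 → 1
  1-0 → 1
  0-1 → 1 (borrow)
  0-0-1 → 1 (borrow)
  0-0-1 → 1 (borrow)
  0-0-1 → 1 (borrow)
  0-1-1 → 0 (borrow)
  1-0-1 → 0
  0-0 → 0
  1-0 → 1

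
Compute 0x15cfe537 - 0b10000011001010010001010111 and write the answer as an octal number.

0o2360640340

0x15cfe537 = 0o2563762467 in octal.
0b10000011001010010001010111 = 0o203122127 in octal.
Subtract column by column in base 8:
  7-7 → 0
  6-2 → 4
  4-1 → 3
  2-2 → 0
  6-2 → 4
  7-1 → 6
  3-3 → 0
  6-0 → 6
  5-2 → 3
  2-0 → 2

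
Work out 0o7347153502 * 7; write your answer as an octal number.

0o64122361316

Multiply each base-8 digit by 7, carrying:
  2×7 = 14 → write 6 carry 1
  0×7+1 = 1 → write 1
  5×7 = 35 → write 3 carry 4
  3×7+4 = 25 → write 1 carry 3
  5×7+3 = 38 → write 6 carry 4
  1×7+4 = 11 → write 3 carry 1
  7×7+1 = 50 → write 2 carry 6
  4×7+6 = 34 → write 2 carry 4
  3×7+4 = 25 → write 1 carry 3
  7×7+3 = 52 → write 4 carry 6
  remaining carry: 6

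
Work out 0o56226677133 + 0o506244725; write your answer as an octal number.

0o56735144060

Add column by column in base 8, right to left:
  3+5 = 0 carry 1
  3+2+1 = 6
  1+7 = 0 carry 1
  7+4+1 = 4 carry 1
  7+4+1 = 4 carry 1
  6+2+1 = 1 carry 1
  6+6+1 = 5 carry 1
  2+0+1 = 3
  2+5 = 7
  6+0 = 6
  5+0 = 5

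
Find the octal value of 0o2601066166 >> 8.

8 bits is not a whole number of base-8 digits; in binary: 10110000001000110110001110110 >> 8 = 101100000010001101100.

0o5402154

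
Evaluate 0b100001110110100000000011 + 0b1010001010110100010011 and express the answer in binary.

0b101100000001010100010110

Add column by column in base 2, right to left:
  1+1 = 0 carry 1
  1+1+1 = 1 carry 1
  0+0+1 = 1
  0+0 = 0
  0+1 = 1
  0+0 = 0
  0+0 = 0
  0+0 = 0
  0+1 = 1
  0+0 = 0
  0+1 = 1
  1+1 = 0 carry 1
  0+0+1 = 1
  1+1 = 0 carry 1
  1+0+1 = 0 carry 1
  0+1+1 = 0 carry 1
  1+0+1 = 0 carry 1
  1+0+1 = 0 carry 1
  1+0+1 = 0 carry 1
  0+1+1 = 0 carry 1
  0+0+1 = 1
  0+1 = 1
  0+0 = 0
  1+0 = 1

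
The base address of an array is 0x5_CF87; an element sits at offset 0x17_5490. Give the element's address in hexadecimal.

0x1D2417

Add column by column in base 16, right to left:
  7+0 = 7
  8+9 = 1 carry 1
  F+4+1 = 4 carry 1
  C+5+1 = 2 carry 1
  5+7+1 = D
  0+1 = 1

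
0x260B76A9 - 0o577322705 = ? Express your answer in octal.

0o4003350344

0x260B76A9 = 0o4602673251 in octal.
Subtract column by column in base 8:
  1-5 → 4 (borrow)
  5-0-1 → 4
  2-7 → 3 (borrow)
  3-2-1 → 0
  7-2 → 5
  6-3 → 3
  2-7 → 3 (borrow)
  0-7-1 → 0 (borrow)
  6-5-1 → 0
  4-0 → 4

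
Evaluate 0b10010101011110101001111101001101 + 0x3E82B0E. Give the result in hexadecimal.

0x9962CA5B

0b10010101011110101001111101001101 = 0x957A9F4D in hexadecimal.
Add column by column in base 16, right to left:
  D+E = B carry 1
  4+0+1 = 5
  F+B = A carry 1
  9+2+1 = C
  A+8 = 2 carry 1
  7+E+1 = 6 carry 1
  5+3+1 = 9
  9+0 = 9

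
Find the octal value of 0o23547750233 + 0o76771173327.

0o122541143562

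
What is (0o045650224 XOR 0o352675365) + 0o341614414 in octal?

First 0o045650224 XOR 0o352675365 = 0o317025141.
Add column by column in base 8, right to left:
  1+4 = 5
  4+1 = 5
  1+4 = 5
  5+4 = 1 carry 1
  2+1+1 = 4
  0+6 = 6
  7+1 = 0 carry 1
  1+4+1 = 6
  3+3 = 6

0o660641555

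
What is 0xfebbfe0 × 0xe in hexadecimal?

Multiply each base-16 digit by 14, carrying:
  0×14 = 0 → write 0
  e×14 = 196 → write 4 carry 12
  f×14+12 = 222 → write e carry 13
  b×14+13 = 167 → write 7 carry 10
  b×14+10 = 164 → write 4 carry 10
  e×14+10 = 206 → write e carry 12
  f×14+12 = 222 → write e carry 13
  remaining carry: d

0xdee47e40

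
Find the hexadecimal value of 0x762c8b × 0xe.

0x6766f9a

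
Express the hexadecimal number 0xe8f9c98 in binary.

0b1110100011111001110010011000

Expand each hex digit to 4 bits: e=1110 8=1000 f=1111 9=1001 c=1100 9=1001 8=1000.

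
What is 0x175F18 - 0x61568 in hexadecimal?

Subtract column by column in base 16:
  8-8 → 0
  1-6 → B (borrow)
  F-5-1 → 9
  5-1 → 4
  7-6 → 1
  1-0 → 1

0x1149B0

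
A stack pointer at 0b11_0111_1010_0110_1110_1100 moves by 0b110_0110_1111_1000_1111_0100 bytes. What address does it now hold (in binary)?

Add column by column in base 2, right to left:
  0+0 = 0
  0+0 = 0
  1+1 = 0 carry 1
  1+0+1 = 0 carry 1
  0+1+1 = 0 carry 1
  1+1+1 = 1 carry 1
  1+1+1 = 1 carry 1
  1+1+1 = 1 carry 1
  0+0+1 = 1
  1+0 = 1
  1+0 = 1
  0+1 = 1
  0+1 = 1
  1+1 = 0 carry 1
  0+1+1 = 0 carry 1
  1+1+1 = 1 carry 1
  1+0+1 = 0 carry 1
  1+1+1 = 1 carry 1
  1+1+1 = 1 carry 1
  0+0+1 = 1
  1+0 = 1
  1+1 = 0 carry 1
  0+1+1 = 0 carry 1
  final carry 1

0b100111101001111111100000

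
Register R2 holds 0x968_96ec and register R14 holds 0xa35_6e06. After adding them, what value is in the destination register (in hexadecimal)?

Add column by column in base 16, right to left:
  c+6 = 2 carry 1
  e+0+1 = f
  6+e = 4 carry 1
  9+6+1 = 0 carry 1
  8+5+1 = e
  6+3 = 9
  9+a = 3 carry 1
  final carry 1

0x139e04f2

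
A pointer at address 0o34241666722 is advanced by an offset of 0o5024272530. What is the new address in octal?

Add column by column in base 8, right to left:
  2+0 = 2
  2+3 = 5
  7+5 = 4 carry 1
  6+2+1 = 1 carry 1
  6+7+1 = 6 carry 1
  6+2+1 = 1 carry 1
  1+4+1 = 6
  4+2 = 6
  2+0 = 2
  4+5 = 1 carry 1
  3+0+1 = 4

0o41266161452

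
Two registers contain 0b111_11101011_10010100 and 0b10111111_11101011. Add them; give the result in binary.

0b10001010101101111111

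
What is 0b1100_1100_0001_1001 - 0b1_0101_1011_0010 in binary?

Subtract column by column in base 2:
  1-0 → 1
  0-1 → 1 (borrow)
  0-0-1 → 1 (borrow)
  1-0-1 → 0
  1-1 → 0
  0-1 → 1 (borrow)
  0-0-1 → 1 (borrow)
  0-1-1 → 0 (borrow)
  0-1-1 → 0 (borrow)
  0-0-1 → 1 (borrow)
  1-1-1 → 1 (borrow)
  1-0-1 → 0
  0-1 → 1 (borrow)
  0-0-1 → 1 (borrow)
  1-0-1 → 0
  1-0 → 1

0b1011011001100111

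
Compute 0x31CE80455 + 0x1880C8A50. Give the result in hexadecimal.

Add column by column in base 16, right to left:
  5+0 = 5
  5+5 = A
  4+A = E
  0+8 = 8
  8+C = 4 carry 1
  E+0+1 = F
  C+8 = 4 carry 1
  1+8+1 = A
  3+1 = 4

0x4A4F48EA5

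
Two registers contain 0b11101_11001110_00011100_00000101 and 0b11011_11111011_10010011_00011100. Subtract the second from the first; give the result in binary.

0b1110100101000100011101001

Subtract column by column in base 2:
  1-0 → 1
  0-0 → 0
  1-1 → 0
  0-1 → 1 (borrow)
  0-1-1 → 0 (borrow)
  0-0-1 → 1 (borrow)
  0-0-1 → 1 (borrow)
  0-0-1 → 1 (borrow)
  0-1-1 → 0 (borrow)
  0-1-1 → 0 (borrow)
  1-0-1 → 0
  1-0 → 1
  1-1 → 0
  0-0 → 0
  0-0 → 0
  0-1 → 1 (borrow)
  0-1-1 → 0 (borrow)
  1-1-1 → 1 (borrow)
  1-0-1 → 0
  1-1 → 0
  0-1 → 1 (borrow)
  0-1-1 → 0 (borrow)
  1-1-1 → 1 (borrow)
  1-1-1 → 1 (borrow)
  1-1-1 → 1 (borrow)
  0-1-1 → 0 (borrow)
  1-0-1 → 0
  1-1 → 0
  1-1 → 0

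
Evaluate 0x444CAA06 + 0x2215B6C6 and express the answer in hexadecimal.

Add column by column in base 16, right to left:
  6+6 = C
  0+C = C
  A+6 = 0 carry 1
  A+B+1 = 6 carry 1
  C+5+1 = 2 carry 1
  4+1+1 = 6
  4+2 = 6
  4+2 = 6

0x666260CC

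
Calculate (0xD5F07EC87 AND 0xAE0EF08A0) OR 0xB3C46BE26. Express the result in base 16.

0xD5F07EC87 AND 0xAE0EF08A0 = 0x840070880.
Then OR with 0xB3C46BE26.

0xB7C47BEA6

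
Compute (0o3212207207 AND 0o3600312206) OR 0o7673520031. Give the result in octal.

0o7673722237

0o3212207207 AND 0o3600312206 = 0o3200202206.
Then OR with 0o7673520031.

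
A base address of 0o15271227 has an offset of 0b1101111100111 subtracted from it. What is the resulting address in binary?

0o15271227 = 0b1101010111001010010111 in binary.
Subtract column by column in base 2:
  1-1 → 0
  1-1 → 0
  1-1 → 0
  0-0 → 0
  1-0 → 1
  0-1 → 1 (borrow)
  0-1-1 → 0 (borrow)
  1-1-1 → 1 (borrow)
  0-1-1 → 0 (borrow)
  1-1-1 → 1 (borrow)
  0-0-1 → 1 (borrow)
  0-1-1 → 0 (borrow)
  1-1-1 → 1 (borrow)
  1-0-1 → 0
  1-0 → 1
  0-0 → 0
  1-0 → 1
  0-0 → 0
  1-0 → 1
  0-0 → 0
  1-0 → 1
  1-0 → 1

0b1101010101011010110000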